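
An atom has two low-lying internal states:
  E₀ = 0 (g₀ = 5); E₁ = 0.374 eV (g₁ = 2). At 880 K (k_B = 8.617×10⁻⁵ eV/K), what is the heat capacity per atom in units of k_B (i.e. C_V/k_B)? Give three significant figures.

k_BT = 8.617×10⁻⁵ × 880 K = 0.075830 eV.
Eᵢ/kT = 0, 4.9321.
Z = Σ gᵢe^(−Eᵢ/kT) = 5·e^(−0) + 2·e^(−4.9321) = 5.0000 + 0.014423 = 5.0144.
⟨E⟩ = 0.0010757 eV, ⟨E²⟩ = 0.00040233 eV².
C_V/k_B = (⟨E²⟩ − ⟨E⟩²)/(kT)² = (0.00040233 − 0.0000011571)/0.0057502 = 0.0698.

0.0698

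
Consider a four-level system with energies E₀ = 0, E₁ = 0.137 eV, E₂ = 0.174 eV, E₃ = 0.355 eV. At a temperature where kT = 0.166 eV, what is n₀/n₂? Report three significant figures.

n₀/n₂ = exp[−(E₀−E₂)/kT] = exp(−(-0.174 eV)/(0.166 eV)) = exp(1.0482) = 2.85.

2.85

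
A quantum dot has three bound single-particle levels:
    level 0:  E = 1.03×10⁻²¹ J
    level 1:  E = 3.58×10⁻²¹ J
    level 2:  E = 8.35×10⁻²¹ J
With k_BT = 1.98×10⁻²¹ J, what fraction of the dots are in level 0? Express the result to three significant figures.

0.769

Eᵢ/kT = 0.52020, 1.8081, 4.2172.
Z = Σ e^(−Eᵢ/kT) = e^(−0.52020) + e^(−1.8081) + e^(−4.2172) = 0.59440 + 0.16397 + 0.014740 = 0.77311.
P₀ = e^(−E₀/kT) / Z = 0.59440/0.77311 = 0.769.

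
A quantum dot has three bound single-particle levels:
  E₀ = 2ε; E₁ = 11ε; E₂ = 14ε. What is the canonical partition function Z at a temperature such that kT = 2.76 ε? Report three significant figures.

Z = 0.509

Eᵢ/kT = 0.72464, 3.9855, 5.0725.
Z = Σ e^(−Eᵢ/kT) = e^(−0.72464) + e^(−3.9855) + e^(−5.0725) = 0.48450 + 0.018583 + 0.0062667 = 0.50935.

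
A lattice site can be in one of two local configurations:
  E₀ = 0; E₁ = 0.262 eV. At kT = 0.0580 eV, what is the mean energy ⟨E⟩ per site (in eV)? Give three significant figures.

Eᵢ/kT = 0, 4.5172.
Z = Σ e^(−Eᵢ/kT) = e^(−0) + e^(−4.5172) = 1.0000 + 0.010920 = 1.0109.
⟨E⟩ = Σ Eᵢ e^(−Eᵢ/kT) / Z = (0·1.0000 + 0.262·0.010920) / 1.0109 = 0.00283 eV.

0.00283 eV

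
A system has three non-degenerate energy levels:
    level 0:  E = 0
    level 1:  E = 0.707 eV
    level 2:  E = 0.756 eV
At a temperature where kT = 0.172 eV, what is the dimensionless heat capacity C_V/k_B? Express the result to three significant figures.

0.487

Eᵢ/kT = 0, 4.1105, 4.3953.
Z = Σ e^(−Eᵢ/kT) = e^(−0) + e^(−4.1105) + e^(−4.3953) = 1.0000 + 0.016400 + 0.012335 = 1.0287.
⟨E⟩ = 0.020336 eV, ⟨E²⟩ = 0.014822 eV².
C_V/k_B = (⟨E²⟩ − ⟨E⟩²)/(kT)² = (0.014822 − 0.00041355)/0.029584 = 0.487.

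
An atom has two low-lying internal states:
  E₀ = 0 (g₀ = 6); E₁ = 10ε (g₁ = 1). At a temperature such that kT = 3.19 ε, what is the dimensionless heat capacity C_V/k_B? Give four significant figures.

0.07024

Eᵢ/kT = 0, 3.13480.
Z = Σ gᵢe^(−Eᵢ/kT) = 6·e^(−0) + 1·e^(−3.13480) = 6.00000 + 0.0435085 = 6.04351.
⟨E⟩ = 0.0719921 ε, ⟨E²⟩ = 0.719921 ε².
C_V/k_B = (⟨E²⟩ − ⟨E⟩²)/(kT)² = (0.719921 − 0.00518286)/10.1761 = 0.07024.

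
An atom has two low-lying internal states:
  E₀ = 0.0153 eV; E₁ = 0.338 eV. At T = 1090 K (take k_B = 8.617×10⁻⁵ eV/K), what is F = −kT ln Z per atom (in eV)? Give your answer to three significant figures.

0.0123 eV

k_BT = 8.617×10⁻⁵ × 1090 K = 0.093925 eV.
Eᵢ/kT = 0.16290, 3.5986.
Z = Σ e^(−Eᵢ/kT) = e^(−0.16290) + e^(−3.5986) = 0.84968 + 0.027362 = 0.87704.
F = −kT ln Z = −0.093925 × ln(0.87704) = −0.093925 × -0.13120 = 0.0123 eV.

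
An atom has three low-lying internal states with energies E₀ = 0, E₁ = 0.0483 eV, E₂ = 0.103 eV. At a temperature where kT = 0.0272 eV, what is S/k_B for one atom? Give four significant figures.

Eᵢ/kT = 0, 1.77574, 3.78676.
Z = Σ e^(−Eᵢ/kT) = e^(−0) + e^(−1.77574) + e^(−3.78676) = 1.00000 + 0.169358 + 0.0226689 = 1.19203.
⟨E⟩ = Σ EᵢPᵢ = 0.00882099 eV.
S/k_B = ln Z + ⟨E⟩/kT = ln(1.19203) + 0.00882099/0.0272 = 0.175658 + 0.324301 = 0.5000.

0.5000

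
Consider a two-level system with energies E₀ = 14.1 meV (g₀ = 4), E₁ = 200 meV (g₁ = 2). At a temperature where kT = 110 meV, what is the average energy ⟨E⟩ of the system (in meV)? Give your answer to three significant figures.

Eᵢ/kT = 0.12818, 1.8182.
Z = Σ gᵢe^(−Eᵢ/kT) = 4·e^(−0.12818) + 2·e^(−1.8182) = 3.5188 + 0.32464 = 3.8434.
⟨E⟩ = Σ Eᵢ gᵢe^(−Eᵢ/kT) / Z = (14.1·3.5188 + 200·0.32464) / 3.8434 = 29.8 meV.

29.8 meV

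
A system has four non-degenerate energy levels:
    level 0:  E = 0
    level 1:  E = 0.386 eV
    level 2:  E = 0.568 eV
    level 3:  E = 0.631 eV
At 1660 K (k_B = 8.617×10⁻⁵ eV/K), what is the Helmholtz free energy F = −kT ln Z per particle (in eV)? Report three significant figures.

k_BT = 8.617×10⁻⁵ × 1660 K = 0.14304 eV.
Eᵢ/kT = 0, 2.6985, 3.9709, 4.4114.
Z = Σ e^(−Eᵢ/kT) = e^(−0) + e^(−2.6985) + e^(−3.9709) + e^(−4.4114) = 1.0000 + 0.067306 + 0.018856 + 0.012138 = 1.0983.
F = −kT ln Z = −0.14304 × ln(1.0983) = −0.14304 × 0.093764 = -0.0134 eV.

-0.0134 eV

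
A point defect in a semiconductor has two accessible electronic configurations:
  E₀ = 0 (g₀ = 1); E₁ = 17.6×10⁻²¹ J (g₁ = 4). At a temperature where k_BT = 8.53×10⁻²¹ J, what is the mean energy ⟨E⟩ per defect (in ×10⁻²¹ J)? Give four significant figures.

5.930 ×10⁻²¹ J

Eᵢ/kT = 0, 2.06331.
Z = Σ gᵢe^(−Eᵢ/kT) = 1·e^(−0) + 4·e^(−2.06331) = 1.00000 + 0.508131 = 1.50813.
⟨E⟩ = Σ Eᵢ gᵢe^(−Eᵢ/kT) / Z = (0·1.00000 + 17.6·0.508131) / 1.50813 = 5.930 ×10⁻²¹ J.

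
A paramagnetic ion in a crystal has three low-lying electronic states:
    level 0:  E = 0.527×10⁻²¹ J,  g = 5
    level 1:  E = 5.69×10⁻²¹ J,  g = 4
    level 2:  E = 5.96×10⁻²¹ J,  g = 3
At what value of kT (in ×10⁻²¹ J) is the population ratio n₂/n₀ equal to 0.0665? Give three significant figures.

n₂/n₀ = (g₂/g₀) exp[−(E₂−E₀)/kT] = 0.0665.
⇒ (E₂−E₀)/kT = ln((3/5)/0.0665) = ln(9.0226) = 2.1997.
kT = 5.433 ×10⁻²¹ J / 2.1997 = 2.47 ×10⁻²¹ J.

2.47 ×10⁻²¹ J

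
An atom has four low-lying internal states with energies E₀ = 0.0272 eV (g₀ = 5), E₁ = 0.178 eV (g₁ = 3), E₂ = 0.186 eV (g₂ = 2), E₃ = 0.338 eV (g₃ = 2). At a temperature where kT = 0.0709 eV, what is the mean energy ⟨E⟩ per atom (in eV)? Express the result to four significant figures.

0.04427 eV

Eᵢ/kT = 0.383639, 2.51058, 2.62341, 4.76728.
Z = Σ gᵢe^(−Eᵢ/kT) = 5·e^(−0.383639) + 3·e^(−2.51058) + 2·e^(−2.62341) + 2·e^(−4.76728) = 3.40689 + 0.243663 + 0.145110 + 0.0170070 = 3.81267.
⟨E⟩ = Σ Eᵢ gᵢe^(−Eᵢ/kT) / Z = (0.0272·3.40689 + 0.178·0.243663 + 0.186·0.145110 + 0.338·0.0170070) / 3.81267 = 0.04427 eV.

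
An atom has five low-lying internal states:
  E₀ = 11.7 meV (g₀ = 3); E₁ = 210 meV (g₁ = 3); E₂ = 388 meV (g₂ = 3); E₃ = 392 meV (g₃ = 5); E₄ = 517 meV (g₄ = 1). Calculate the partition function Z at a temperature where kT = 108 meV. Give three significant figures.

Eᵢ/kT = 0.10833, 1.9444, 3.5926, 3.6296, 4.7870.
Z = Σ gᵢe^(−Eᵢ/kT) = 3·e^(−0.10833) + 3·e^(−1.9444) + 3·e^(−3.5926) + 5·e^(−3.6296) + 1·e^(−4.7870) = 2.6920 + 0.42922 + 0.082580 + 0.13263 + 0.0083374 = 3.3448.

Z = 3.34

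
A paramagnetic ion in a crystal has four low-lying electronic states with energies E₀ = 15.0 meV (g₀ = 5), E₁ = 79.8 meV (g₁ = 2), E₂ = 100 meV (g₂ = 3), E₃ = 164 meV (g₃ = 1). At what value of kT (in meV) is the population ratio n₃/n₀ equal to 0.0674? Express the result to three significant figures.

n₃/n₀ = (g₃/g₀) exp[−(E₃−E₀)/kT] = 0.0674.
⇒ (E₃−E₀)/kT = ln((1/5)/0.0674) = ln(2.9674) = 1.0877.
kT = 149.0 meV / 1.0877 = 137 meV.

137 meV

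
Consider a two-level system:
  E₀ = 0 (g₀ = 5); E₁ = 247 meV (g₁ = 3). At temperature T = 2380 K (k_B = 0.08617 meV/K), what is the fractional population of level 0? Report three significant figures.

k_BT = 0.08617 × 2380 K = 205.08 meV.
Eᵢ/kT = 0, 1.2044.
Z = Σ gᵢe^(−Eᵢ/kT) = 5·e^(−0) + 3·e^(−1.2044) = 5.0000 + 0.89962 = 5.8996.
P₀ = g₀ e^(−E₀/kT) / Z = 5.0000/5.8996 = 0.848.

0.848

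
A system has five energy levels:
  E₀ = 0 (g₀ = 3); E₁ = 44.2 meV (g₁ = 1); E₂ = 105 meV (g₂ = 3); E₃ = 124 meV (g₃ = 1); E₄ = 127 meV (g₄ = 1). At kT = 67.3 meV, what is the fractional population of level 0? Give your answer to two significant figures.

Eᵢ/kT = 0, 0.6568, 1.560, 1.842, 1.887.
Z = Σ gᵢe^(−Eᵢ/kT) = 3·e^(−0) + 1·e^(−0.6568) + 3·e^(−1.560) + 1·e^(−1.842) + 1·e^(−1.887) = 3.000 + 0.5185 + 0.6304 + 0.1585 + 0.1515 = 4.459.
P₀ = g₀ e^(−E₀/kT) / Z = 3.000/4.459 = 0.67.

0.67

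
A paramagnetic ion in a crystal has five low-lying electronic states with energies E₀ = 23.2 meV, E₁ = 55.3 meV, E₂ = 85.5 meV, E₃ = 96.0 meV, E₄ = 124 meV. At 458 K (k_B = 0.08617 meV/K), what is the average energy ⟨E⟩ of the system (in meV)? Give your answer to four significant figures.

k_BT = 0.08617 × 458 K = 39.4659 meV.
Eᵢ/kT = 0.587849, 1.40121, 2.16643, 2.43248, 3.14195.
Z = Σ e^(−Eᵢ/kT) = e^(−0.587849) + e^(−1.40121) + e^(−2.16643) + e^(−2.43248) + e^(−3.14195) = 0.555521 + 0.246299 + 0.114586 + 0.0878188 + 0.0431985 = 1.04742.
⟨E⟩ = Σ Eᵢ e^(−Eᵢ/kT) / Z = (23.2·0.555521 + 55.3·0.246299 + 85.5·0.114586 + 96.0·0.0878188 + 124·0.0431985) / 1.04742 = 47.82 meV.

47.82 meV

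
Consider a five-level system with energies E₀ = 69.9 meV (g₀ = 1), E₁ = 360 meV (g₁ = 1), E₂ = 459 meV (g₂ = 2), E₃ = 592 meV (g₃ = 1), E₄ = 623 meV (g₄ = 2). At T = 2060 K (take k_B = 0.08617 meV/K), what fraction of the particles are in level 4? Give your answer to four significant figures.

0.05685

k_BT = 0.08617 × 2060 K = 177.510 meV.
Eᵢ/kT = 0.393781, 2.02805, 2.58577, 3.33502, 3.50966.
Z = Σ gᵢe^(−Eᵢ/kT) = 1·e^(−0.393781) + 1·e^(−2.02805) + 2·e^(−2.58577) + 1·e^(−3.33502) + 2·e^(−3.50966) = 0.674502 + 0.131592 + 0.150676 + 0.0356139 + 0.0598142 = 1.05220.
P₄ = g₄ e^(−E₄/kT) / Z = 0.0598142/1.05220 = 0.05685.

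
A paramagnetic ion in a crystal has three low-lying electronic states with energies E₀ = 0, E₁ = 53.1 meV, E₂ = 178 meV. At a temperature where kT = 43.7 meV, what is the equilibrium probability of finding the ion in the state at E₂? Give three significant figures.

0.0130

Eᵢ/kT = 0, 1.2151, 4.0732.
Z = Σ e^(−Eᵢ/kT) = e^(−0) + e^(−1.2151) + e^(−4.0732) = 1.0000 + 0.29668 + 0.017023 = 1.3137.
P₂ = e^(−E₂/kT) / Z = 0.017023/1.3137 = 0.0130.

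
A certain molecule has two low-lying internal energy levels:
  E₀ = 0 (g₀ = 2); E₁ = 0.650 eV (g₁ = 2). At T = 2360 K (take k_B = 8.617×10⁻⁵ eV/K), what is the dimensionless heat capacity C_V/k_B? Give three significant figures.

k_BT = 8.617×10⁻⁵ × 2360 K = 0.20336 eV.
Eᵢ/kT = 0, 3.1963.
Z = Σ gᵢe^(−Eᵢ/kT) = 2·e^(−0) + 2·e^(−3.1963) = 2.0000 + 0.081827 = 2.0818.
⟨E⟩ = 0.025549 eV, ⟨E²⟩ = 0.016607 eV².
C_V/k_B = (⟨E²⟩ − ⟨E⟩²)/(kT)² = (0.016607 − 0.00065275)/0.041355 = 0.386.

0.386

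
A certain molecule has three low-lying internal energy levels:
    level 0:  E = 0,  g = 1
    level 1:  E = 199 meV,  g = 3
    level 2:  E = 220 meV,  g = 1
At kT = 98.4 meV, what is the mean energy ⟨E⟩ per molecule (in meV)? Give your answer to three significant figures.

68.2 meV

Eᵢ/kT = 0, 2.0224, 2.2358.
Z = Σ gᵢe^(−Eᵢ/kT) = 1·e^(−0) + 3·e^(−2.0224) + 1·e^(−2.2358) = 1.0000 + 0.39701 + 0.10691 = 1.5039.
⟨E⟩ = Σ Eᵢ gᵢe^(−Eᵢ/kT) / Z = (0·1.0000 + 199·0.39701 + 220·0.10691) / 1.5039 = 68.2 meV.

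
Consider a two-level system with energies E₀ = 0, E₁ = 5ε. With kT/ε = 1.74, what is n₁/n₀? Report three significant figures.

n₁/n₀ = exp[−(E₁−E₀)/kT] = exp(−(5ε)/(1.74ε)) = exp(-2.8736) = 0.0565.

0.0565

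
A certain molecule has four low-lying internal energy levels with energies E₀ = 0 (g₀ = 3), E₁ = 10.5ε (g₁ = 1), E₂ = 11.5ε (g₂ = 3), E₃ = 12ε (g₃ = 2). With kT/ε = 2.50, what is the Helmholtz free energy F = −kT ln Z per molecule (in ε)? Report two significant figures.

Eᵢ/kT = 0, 4.200, 4.600, 4.800.
Z = Σ gᵢe^(−Eᵢ/kT) = 3·e^(−0) + 1·e^(−4.200) + 3·e^(−4.600) + 2·e^(−4.800) = 3.000 + 0.01500 + 0.03016 + 0.01646 = 3.062.
F = −kT ln Z = −2.50 × ln(3.062) = −2.50 × 1.119 = -2.8 ε.

-2.8 ε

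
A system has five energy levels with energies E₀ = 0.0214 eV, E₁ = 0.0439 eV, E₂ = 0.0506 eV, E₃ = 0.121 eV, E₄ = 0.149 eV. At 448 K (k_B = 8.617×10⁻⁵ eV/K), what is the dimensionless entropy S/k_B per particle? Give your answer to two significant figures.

1.2

k_BT = 8.617×10⁻⁵ × 448 K = 0.03860 eV.
Eᵢ/kT = 0.5544, 1.137, 1.311, 3.135, 3.860.
Z = Σ e^(−Eᵢ/kT) = e^(−0.5544) + e^(−1.137) + e^(−1.311) + e^(−3.135) + e^(−3.860) = 0.5744 + 0.3208 + 0.2696 + 0.04350 + 0.02107 = 1.229.
⟨E⟩ = Σ EᵢPᵢ = 0.03940 eV.
S/k_B = ln Z + ⟨E⟩/kT = ln(1.229) + 0.03940/0.03860 = 0.2062 + 1.021 = 1.2.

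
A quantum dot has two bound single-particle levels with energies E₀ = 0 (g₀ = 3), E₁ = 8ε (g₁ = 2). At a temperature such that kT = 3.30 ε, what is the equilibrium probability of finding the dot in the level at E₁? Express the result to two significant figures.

Eᵢ/kT = 0, 2.424.
Z = Σ gᵢe^(−Eᵢ/kT) = 3·e^(−0) + 2·e^(−2.424) = 3.000 + 0.1771 = 3.177.
P₁ = g₁ e^(−E₁/kT) / Z = 0.1771/3.177 = 0.056.

0.056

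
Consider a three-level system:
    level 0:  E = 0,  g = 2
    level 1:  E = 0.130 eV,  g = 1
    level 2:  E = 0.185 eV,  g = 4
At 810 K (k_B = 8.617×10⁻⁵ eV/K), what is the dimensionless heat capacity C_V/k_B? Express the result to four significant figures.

0.8537

k_BT = 8.617×10⁻⁵ × 810 K = 0.0697977 eV.
Eᵢ/kT = 0, 1.86253, 2.65052.
Z = Σ gᵢe^(−Eᵢ/kT) = 2·e^(−0) + 1·e^(−1.86253) + 4·e^(−2.65052) = 2.00000 + 0.155279 + 0.282458 = 2.43774.
⟨E⟩ = 0.0297165 eV, ⟨E²⟩ = 0.00504210 eV².
C_V/k_B = (⟨E²⟩ − ⟨E⟩²)/(kT)² = (0.00504210 − 0.000883070)/0.00487172 = 0.8537.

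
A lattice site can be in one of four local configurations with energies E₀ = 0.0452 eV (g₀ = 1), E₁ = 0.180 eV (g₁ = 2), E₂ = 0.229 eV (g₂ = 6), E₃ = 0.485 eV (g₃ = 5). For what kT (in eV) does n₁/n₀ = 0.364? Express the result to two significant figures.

n₁/n₀ = (g₁/g₀) exp[−(E₁−E₀)/kT] = 0.364.
⇒ (E₁−E₀)/kT = ln((2/1)/0.364) = ln(5.495) = 1.704.
kT = 0.1348 eV / 1.704 = 0.079 eV.

0.079 eV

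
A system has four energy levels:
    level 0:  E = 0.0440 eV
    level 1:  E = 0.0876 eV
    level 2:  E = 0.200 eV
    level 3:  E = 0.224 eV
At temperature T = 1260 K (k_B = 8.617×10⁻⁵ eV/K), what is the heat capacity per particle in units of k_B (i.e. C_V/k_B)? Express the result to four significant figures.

k_BT = 8.617×10⁻⁵ × 1260 K = 0.108574 eV.
Eᵢ/kT = 0.405254, 0.806823, 1.84206, 2.06311.
Z = Σ e^(−Eᵢ/kT) = e^(−0.405254) + e^(−0.806823) + e^(−1.84206) + e^(−2.06311) = 0.666807 + 0.446274 + 0.158491 + 0.127058 = 1.39863.
⟨E⟩ = 0.0919416 eV, ⟨E²⟩ = 0.0124625 eV².
C_V/k_B = (⟨E²⟩ − ⟨E⟩²)/(kT)² = (0.0124625 − 0.00845326)/0.0117883 = 0.3401.

0.3401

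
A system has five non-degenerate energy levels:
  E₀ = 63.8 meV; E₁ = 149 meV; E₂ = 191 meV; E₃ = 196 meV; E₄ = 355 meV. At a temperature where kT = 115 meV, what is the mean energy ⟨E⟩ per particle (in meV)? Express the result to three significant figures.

Eᵢ/kT = 0.55478, 1.2957, 1.6609, 1.7043, 3.0870.
Z = Σ e^(−Eᵢ/kT) = e^(−0.55478) + e^(−1.2957) + e^(−1.6609) + e^(−1.7043) + e^(−3.0870) = 0.57420 + 0.27371 + 0.18997 + 0.18190 + 0.045639 = 1.2654.
⟨E⟩ = Σ Eᵢ e^(−Eᵢ/kT) / Z = (63.8·0.57420 + 149·0.27371 + 191·0.18997 + 196·0.18190 + 355·0.045639) / 1.2654 = 131 meV.

131 meV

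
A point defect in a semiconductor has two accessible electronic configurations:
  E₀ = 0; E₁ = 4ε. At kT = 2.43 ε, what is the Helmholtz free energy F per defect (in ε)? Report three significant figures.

-0.428 ε

Eᵢ/kT = 0, 1.6461.
Z = Σ e^(−Eᵢ/kT) = e^(−0) + e^(−1.6461) = 1.0000 + 0.19280 = 1.1928.
F = −kT ln Z = −2.43 × ln(1.1928) = −2.43 × 0.17630 = -0.428 ε.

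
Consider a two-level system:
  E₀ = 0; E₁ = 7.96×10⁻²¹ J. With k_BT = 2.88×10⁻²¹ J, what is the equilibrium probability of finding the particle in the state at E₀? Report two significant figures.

Eᵢ/kT = 0, 2.764.
Z = Σ e^(−Eᵢ/kT) = e^(−0) + e^(−2.764) = 1.000 + 0.06304 = 1.063.
P₀ = e^(−E₀/kT) / Z = 1.000/1.063 = 0.94.

0.94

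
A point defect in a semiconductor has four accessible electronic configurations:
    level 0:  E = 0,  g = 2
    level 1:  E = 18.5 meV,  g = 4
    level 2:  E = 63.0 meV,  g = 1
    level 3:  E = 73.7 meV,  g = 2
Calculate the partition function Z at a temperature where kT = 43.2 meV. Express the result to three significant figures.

Eᵢ/kT = 0, 0.42824, 1.4583, 1.7060.
Z = Σ gᵢe^(−Eᵢ/kT) = 2·e^(−0) + 4·e^(−0.42824) + 1·e^(−1.4583) + 2·e^(−1.7060) = 2.0000 + 2.6066 + 0.23263 + 0.36318 = 5.2024.

Z = 5.20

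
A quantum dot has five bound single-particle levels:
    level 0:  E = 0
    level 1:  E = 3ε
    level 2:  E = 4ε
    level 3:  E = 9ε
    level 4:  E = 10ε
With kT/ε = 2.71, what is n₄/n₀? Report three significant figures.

n₄/n₀ = exp[−(E₄−E₀)/kT] = exp(−(10ε)/(2.71ε)) = exp(-3.6900) = 0.0250.

0.0250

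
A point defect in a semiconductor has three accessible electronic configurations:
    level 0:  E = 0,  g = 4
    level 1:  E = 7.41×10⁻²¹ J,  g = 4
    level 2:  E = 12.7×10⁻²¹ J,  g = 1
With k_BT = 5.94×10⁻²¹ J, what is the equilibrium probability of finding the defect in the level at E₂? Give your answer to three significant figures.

Eᵢ/kT = 0, 1.2475, 2.1380.
Z = Σ gᵢe^(−Eᵢ/kT) = 4·e^(−0) + 4·e^(−1.2475) + 1·e^(−2.1380) = 4.0000 + 1.1489 + 0.11789 = 5.2668.
P₂ = g₂ e^(−E₂/kT) / Z = 0.11789/5.2668 = 0.0224.

0.0224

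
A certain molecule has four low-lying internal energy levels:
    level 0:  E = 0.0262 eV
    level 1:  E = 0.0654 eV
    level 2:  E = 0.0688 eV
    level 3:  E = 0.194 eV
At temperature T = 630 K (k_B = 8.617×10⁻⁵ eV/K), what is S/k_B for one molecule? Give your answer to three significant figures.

k_BT = 8.617×10⁻⁵ × 630 K = 0.054287 eV.
Eᵢ/kT = 0.48262, 1.2047, 1.2673, 3.5736.
Z = Σ e^(−Eᵢ/kT) = e^(−0.48262) + e^(−1.2047) + e^(−1.2673) + e^(−3.5736) = 0.61716 + 0.29978 + 0.28159 + 0.028055 = 1.2266.
⟨E⟩ = Σ EᵢPᵢ = 0.049398 eV.
S/k_B = ln Z + ⟨E⟩/kT = ln(1.2266) + 0.049398/0.054287 = 0.20425 + 0.90994 = 1.11.

1.11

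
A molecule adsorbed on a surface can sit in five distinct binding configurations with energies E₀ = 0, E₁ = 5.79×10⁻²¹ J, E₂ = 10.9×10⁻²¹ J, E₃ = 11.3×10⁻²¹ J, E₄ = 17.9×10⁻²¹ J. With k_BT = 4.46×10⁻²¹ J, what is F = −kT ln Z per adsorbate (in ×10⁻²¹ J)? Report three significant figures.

-1.68 ×10⁻²¹ J

Eᵢ/kT = 0, 1.2982, 2.4439, 2.5336, 4.0135.
Z = Σ e^(−Eᵢ/kT) = e^(−0) + e^(−1.2982) + e^(−2.4439) + e^(−2.5336) + e^(−4.0135) = 1.0000 + 0.27302 + 0.086822 + 0.079373 + 0.018070 = 1.4573.
F = −kT ln Z = −4.46 × ln(1.4573) = −4.46 × 0.37659 = -1.68 ×10⁻²¹ J.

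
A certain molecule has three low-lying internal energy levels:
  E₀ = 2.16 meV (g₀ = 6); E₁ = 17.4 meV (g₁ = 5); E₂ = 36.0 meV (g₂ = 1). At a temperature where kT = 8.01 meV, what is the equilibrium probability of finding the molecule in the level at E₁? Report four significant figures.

Eᵢ/kT = 0.269663, 2.17228, 4.49438.
Z = Σ gᵢe^(−Eᵢ/kT) = 6·e^(−0.269663) + 5·e^(−2.17228) + 1·e^(−4.49438) = 4.58182 + 0.569588 + 0.0111716 = 5.16258.
P₁ = g₁ e^(−E₁/kT) / Z = 0.569588/5.16258 = 0.1103.

0.1103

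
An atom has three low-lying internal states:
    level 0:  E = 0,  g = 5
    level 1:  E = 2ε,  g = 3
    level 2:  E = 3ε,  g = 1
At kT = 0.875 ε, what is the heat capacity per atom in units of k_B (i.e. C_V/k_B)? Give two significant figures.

Eᵢ/kT = 0, 2.286, 3.429.
Z = Σ gᵢe^(−Eᵢ/kT) = 5·e^(−0) + 3·e^(−2.286) + 1·e^(−3.429) = 5.000 + 0.3050 + 0.03242 = 5.337.
⟨E⟩ = 0.1325 ε, ⟨E²⟩ = 0.2833 ε².
C_V/k_B = (⟨E²⟩ − ⟨E⟩²)/(kT)² = (0.2833 − 0.01756)/0.7656 = 0.35.

0.35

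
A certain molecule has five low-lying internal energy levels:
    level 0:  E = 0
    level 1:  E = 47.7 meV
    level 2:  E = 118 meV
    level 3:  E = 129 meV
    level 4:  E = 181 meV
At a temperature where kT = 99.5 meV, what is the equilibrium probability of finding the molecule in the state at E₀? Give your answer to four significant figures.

Eᵢ/kT = 0, 0.479397, 1.18593, 1.29648, 1.81910.
Z = Σ e^(−Eᵢ/kT) = e^(−0) + e^(−0.479397) + e^(−1.18593) + e^(−1.29648) + e^(−1.81910) = 1.00000 + 0.619157 + 0.305462 + 0.273493 + 0.162172 = 2.36028.
P₀ = e^(−E₀/kT) / Z = 1.00000/2.36028 = 0.4237.

0.4237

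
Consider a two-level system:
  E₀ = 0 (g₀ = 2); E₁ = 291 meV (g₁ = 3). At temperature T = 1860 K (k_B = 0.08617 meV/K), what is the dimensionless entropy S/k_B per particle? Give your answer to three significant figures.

k_BT = 0.08617 × 1860 K = 160.28 meV.
Eᵢ/kT = 0, 1.8156.
Z = Σ gᵢe^(−Eᵢ/kT) = 2·e^(−0) + 3·e^(−1.8156) = 2.0000 + 0.48822 = 2.4882.
⟨E⟩ = Σ EᵢPᵢ = 57.098 meV.
S/k_B = ln Z + ⟨E⟩/kT = ln(2.4882) + 57.098/160.28 = 0.91156 + 0.35624 = 1.27.

1.27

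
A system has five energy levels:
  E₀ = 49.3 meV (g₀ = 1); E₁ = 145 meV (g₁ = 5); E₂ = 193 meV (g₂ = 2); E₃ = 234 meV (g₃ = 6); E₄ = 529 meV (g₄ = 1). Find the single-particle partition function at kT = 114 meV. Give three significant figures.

Z = 3.20

Eᵢ/kT = 0.43246, 1.2719, 1.6930, 2.0526, 4.6404.
Z = Σ gᵢe^(−Eᵢ/kT) = 1·e^(−0.43246) + 5·e^(−1.2719) + 2·e^(−1.6930) + 6·e^(−2.0526) + 1·e^(−4.6404) = 0.64891 + 1.4015 + 0.36793 + 0.77040 + 0.0096538 = 3.1984.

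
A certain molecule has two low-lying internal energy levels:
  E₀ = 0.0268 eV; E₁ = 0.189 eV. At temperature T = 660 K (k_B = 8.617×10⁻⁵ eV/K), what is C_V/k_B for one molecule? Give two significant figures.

0.42

k_BT = 8.617×10⁻⁵ × 660 K = 0.05687 eV.
Eᵢ/kT = 0.4713, 3.323.
Z = Σ e^(−Eᵢ/kT) = e^(−0.4713) + e^(−3.323) = 0.6242 + 0.03604 = 0.6602.
⟨E⟩ = 0.03566 eV, ⟨E²⟩ = 0.002629 eV².
C_V/k_B = (⟨E²⟩ − ⟨E⟩²)/(kT)² = (0.002629 − 0.001272)/0.003234 = 0.42.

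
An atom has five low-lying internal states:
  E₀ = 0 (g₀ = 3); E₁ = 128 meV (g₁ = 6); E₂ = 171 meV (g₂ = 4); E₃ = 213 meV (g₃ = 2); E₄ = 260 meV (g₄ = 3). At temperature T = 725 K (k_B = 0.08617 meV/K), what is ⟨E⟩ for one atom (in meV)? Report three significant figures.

40.9 meV

k_BT = 0.08617 × 725 K = 62.473 meV.
Eᵢ/kT = 0, 2.0489, 2.7372, 3.4095, 4.1618.
Z = Σ gᵢe^(−Eᵢ/kT) = 3·e^(−0) + 6·e^(−2.0489) + 4·e^(−2.7372) + 2·e^(−3.4095) + 3·e^(−4.1618) = 3.0000 + 0.77326 + 0.25901 + 0.066115 + 0.046738 = 4.1451.
⟨E⟩ = Σ Eᵢ gᵢe^(−Eᵢ/kT) / Z = (0·3.0000 + 128·0.77326 + 171·0.25901 + 213·0.066115 + 260·0.046738) / 4.1451 = 40.9 meV.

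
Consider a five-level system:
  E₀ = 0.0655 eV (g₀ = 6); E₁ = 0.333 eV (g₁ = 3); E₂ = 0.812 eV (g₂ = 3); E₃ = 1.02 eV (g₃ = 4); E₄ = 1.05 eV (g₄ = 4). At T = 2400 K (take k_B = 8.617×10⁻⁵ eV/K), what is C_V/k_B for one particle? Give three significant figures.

0.521

k_BT = 8.617×10⁻⁵ × 2400 K = 0.20681 eV.
Eᵢ/kT = 0.31672, 1.6102, 3.9263, 4.9321, 5.0771.
Z = Σ gᵢe^(−Eᵢ/kT) = 6·e^(−0.31672) + 3·e^(−1.6102) + 3·e^(−3.9263) + 4·e^(−4.9321) + 4·e^(−5.0771) = 4.3712 + 0.59954 + 0.059149 + 0.028845 + 0.024952 = 5.0837.
⟨E⟩ = 0.11598 eV, ⟨E²⟩ = 0.035753 eV².
C_V/k_B = (⟨E²⟩ − ⟨E⟩²)/(kT)² = (0.035753 − 0.013451)/0.042770 = 0.521.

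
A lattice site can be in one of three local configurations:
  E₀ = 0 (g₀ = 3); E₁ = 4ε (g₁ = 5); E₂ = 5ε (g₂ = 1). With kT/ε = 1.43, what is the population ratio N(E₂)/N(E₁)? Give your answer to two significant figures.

0.099

n₂/n₁ = (g₂/g₁) exp[−(E₂−E₁)/kT] = (1/5) × exp(−(1ε)/(1.43ε)) = (1/5) × exp(-0.6993) = 0.099.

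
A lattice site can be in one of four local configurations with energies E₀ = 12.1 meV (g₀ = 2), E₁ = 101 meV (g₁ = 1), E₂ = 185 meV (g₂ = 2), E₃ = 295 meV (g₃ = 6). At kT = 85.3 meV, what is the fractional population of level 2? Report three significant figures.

Eᵢ/kT = 0.14185, 1.1841, 2.1688, 3.4584.
Z = Σ gᵢe^(−Eᵢ/kT) = 2·e^(−0.14185) + 1·e^(−1.1841) + 2·e^(−2.1688) + 6·e^(−3.4584) = 1.7355 + 0.30602 + 0.22863 + 0.18888 = 2.4590.
P₂ = g₂ e^(−E₂/kT) / Z = 0.22863/2.4590 = 0.0930.

0.0930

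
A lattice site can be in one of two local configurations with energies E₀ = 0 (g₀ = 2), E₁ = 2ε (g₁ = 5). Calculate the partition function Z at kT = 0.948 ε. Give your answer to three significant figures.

Eᵢ/kT = 0, 2.1097.
Z = Σ gᵢe^(−Eᵢ/kT) = 2·e^(−0) + 5·e^(−2.1097) = 2.0000 + 0.60637 = 2.6064.

Z = 2.61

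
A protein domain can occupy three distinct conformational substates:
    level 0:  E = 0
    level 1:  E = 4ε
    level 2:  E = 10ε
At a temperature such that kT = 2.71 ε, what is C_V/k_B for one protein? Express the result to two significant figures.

Eᵢ/kT = 0, 1.476, 3.690.
Z = Σ e^(−Eᵢ/kT) = e^(−0) + e^(−1.476) + e^(−3.690) = 1.000 + 0.2286 + 0.02497 = 1.254.
⟨E⟩ = 0.9283 ε, ⟨E²⟩ = 4.908 ε².
C_V/k_B = (⟨E²⟩ − ⟨E⟩²)/(kT)² = (4.908 − 0.8617)/7.344 = 0.55.

0.55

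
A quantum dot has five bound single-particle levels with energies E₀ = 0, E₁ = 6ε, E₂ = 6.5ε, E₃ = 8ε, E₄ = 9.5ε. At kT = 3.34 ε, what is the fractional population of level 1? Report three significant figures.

0.114

Eᵢ/kT = 0, 1.7964, 1.9461, 2.3952, 2.8443.
Z = Σ e^(−Eᵢ/kT) = e^(−0) + e^(−1.7964) + e^(−1.9461) + e^(−2.3952) + e^(−2.8443) = 1.0000 + 0.16590 + 0.14283 + 0.091154 + 0.058175 = 1.4581.
P₁ = e^(−E₁/kT) / Z = 0.16590/1.4581 = 0.114.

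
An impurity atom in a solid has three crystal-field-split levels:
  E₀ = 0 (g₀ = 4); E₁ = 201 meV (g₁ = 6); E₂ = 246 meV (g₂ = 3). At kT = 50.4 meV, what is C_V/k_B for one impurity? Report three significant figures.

0.541

Eᵢ/kT = 0, 3.9881, 4.8810.
Z = Σ gᵢe^(−Eᵢ/kT) = 4·e^(−0) + 6·e^(−3.9881) + 3·e^(−4.8810) = 4.0000 + 0.11121 + 0.022768 = 4.1340.
⟨E⟩ = 6.7620 meV, ⟨E²⟩ = 1420.1 meV².
C_V/k_B = (⟨E²⟩ − ⟨E⟩²)/(kT)² = (1420.1 − 45.725)/2540.2 = 0.541.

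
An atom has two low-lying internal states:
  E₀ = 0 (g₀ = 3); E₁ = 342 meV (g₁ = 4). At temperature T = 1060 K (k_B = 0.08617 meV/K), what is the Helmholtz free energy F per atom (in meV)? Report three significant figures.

k_BT = 0.08617 × 1060 K = 91.340 meV.
Eᵢ/kT = 0, 3.7443.
Z = Σ gᵢe^(−Eᵢ/kT) = 3·e^(−0) + 4·e^(−3.7443) = 3.0000 + 0.094609 = 3.0946.
F = −kT ln Z = −91.340 × ln(3.0946) = −91.340 × 1.1297 = -103 meV.

-103 meV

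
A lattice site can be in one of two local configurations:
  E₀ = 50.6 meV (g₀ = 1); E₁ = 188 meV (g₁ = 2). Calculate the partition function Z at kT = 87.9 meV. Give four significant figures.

Z = 0.7979

Eᵢ/kT = 0.575654, 2.13879.
Z = Σ gᵢe^(−Eᵢ/kT) = 1·e^(−0.575654) + 2·e^(−2.13879) = 0.562337 + 0.235595 = 0.797932.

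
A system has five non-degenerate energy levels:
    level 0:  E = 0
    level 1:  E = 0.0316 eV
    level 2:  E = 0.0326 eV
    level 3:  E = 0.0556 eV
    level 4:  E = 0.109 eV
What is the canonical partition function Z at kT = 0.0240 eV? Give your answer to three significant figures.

Z = 1.63

Eᵢ/kT = 0, 1.3167, 1.3583, 2.3167, 4.5417.
Z = Σ e^(−Eᵢ/kT) = e^(−0) + e^(−1.3167) + e^(−1.3583) + e^(−2.3167) + e^(−4.5417) = 1.0000 + 0.26802 + 0.25710 + 0.098598 + 0.010655 = 1.6344.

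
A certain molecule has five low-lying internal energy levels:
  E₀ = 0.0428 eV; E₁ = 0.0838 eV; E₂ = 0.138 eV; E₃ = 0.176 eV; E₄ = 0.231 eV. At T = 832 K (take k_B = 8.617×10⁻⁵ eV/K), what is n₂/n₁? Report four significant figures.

k_BT = 8.617×10⁻⁵ × 832 K = 0.0716934 eV.
n₂/n₁ = exp[−(E₂−E₁)/kT] = exp(−(0.0542 eV)/(0.0716934 eV)) = exp(-0.755997) = 0.4695.

0.4695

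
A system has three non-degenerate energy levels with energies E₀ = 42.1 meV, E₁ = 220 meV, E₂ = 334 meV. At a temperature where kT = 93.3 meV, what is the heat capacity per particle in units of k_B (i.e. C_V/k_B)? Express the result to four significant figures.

0.6882

Eᵢ/kT = 0.451233, 2.35798, 3.57985.
Z = Σ e^(−Eᵢ/kT) = e^(−0.451233) + e^(−2.35798) + e^(−3.57985) = 0.636842 + 0.0946111 + 0.0278799 = 0.759333.
⟨E⟩ = 74.9834 meV, ⟨E²⟩ = 11612.9 meV².
C_V/k_B = (⟨E²⟩ − ⟨E⟩²)/(kT)² = (11612.9 − 5622.51)/8704.89 = 0.6882.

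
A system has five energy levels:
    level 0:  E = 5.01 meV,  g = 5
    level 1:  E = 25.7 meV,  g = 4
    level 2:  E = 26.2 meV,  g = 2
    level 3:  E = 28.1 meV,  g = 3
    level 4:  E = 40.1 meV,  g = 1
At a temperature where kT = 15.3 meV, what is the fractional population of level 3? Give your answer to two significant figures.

Eᵢ/kT = 0.3275, 1.680, 1.712, 1.837, 2.621.
Z = Σ gᵢe^(−Eᵢ/kT) = 5·e^(−0.3275) + 4·e^(−1.680) + 2·e^(−1.712) + 3·e^(−1.837) + 1·e^(−2.621) = 3.604 + 0.7455 + 0.3610 + 0.4779 + 0.07273 = 5.261.
P₃ = g₃ e^(−E₃/kT) / Z = 0.4779/5.261 = 0.091.

0.091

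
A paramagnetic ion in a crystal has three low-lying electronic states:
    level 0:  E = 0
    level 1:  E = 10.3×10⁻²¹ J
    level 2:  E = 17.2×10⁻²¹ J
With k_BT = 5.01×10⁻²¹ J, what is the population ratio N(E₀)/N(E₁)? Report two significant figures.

7.8

n₀/n₁ = exp[−(E₀−E₁)/kT] = exp(−(-10.3 ×10⁻²¹ J)/(5.01 ×10⁻²¹ J)) = exp(2.056) = 7.8.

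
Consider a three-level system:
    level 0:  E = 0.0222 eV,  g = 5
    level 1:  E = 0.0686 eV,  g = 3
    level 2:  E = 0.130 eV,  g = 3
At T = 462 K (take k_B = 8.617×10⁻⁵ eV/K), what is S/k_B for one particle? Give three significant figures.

k_BT = 8.617×10⁻⁵ × 462 K = 0.039811 eV.
Eᵢ/kT = 0.55763, 1.7231, 3.2654.
Z = Σ gᵢe^(−Eᵢ/kT) = 5·e^(−0.55763) + 3·e^(−1.7231) + 3·e^(−3.2654) = 2.8628 + 0.53554 + 0.11454 = 3.5129.
⟨E⟩ = Σ EᵢPᵢ = 0.032788 eV.
S/k_B = ln Z + ⟨E⟩/kT = ln(3.5129) + 0.032788/0.039811 = 1.2564 + 0.82359 = 2.08.

2.08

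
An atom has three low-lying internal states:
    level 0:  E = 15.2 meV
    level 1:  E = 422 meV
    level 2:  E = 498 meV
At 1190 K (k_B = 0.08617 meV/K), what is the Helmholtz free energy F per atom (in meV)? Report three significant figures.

12.4 meV

k_BT = 0.08617 × 1190 K = 102.54 meV.
Eᵢ/kT = 0.14823, 4.1155, 4.8566.
Z = Σ e^(−Eᵢ/kT) = e^(−0.14823) + e^(−4.1155) + e^(−4.8566) = 0.86223 + 0.016318 + 0.0077769 = 0.88632.
F = −kT ln Z = −102.54 × ln(0.88632) = −102.54 × -0.12068 = 12.4 meV.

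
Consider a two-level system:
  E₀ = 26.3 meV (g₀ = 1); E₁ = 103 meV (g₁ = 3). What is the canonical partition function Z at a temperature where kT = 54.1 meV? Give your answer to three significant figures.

Z = 1.06

Eᵢ/kT = 0.48614, 1.9039.
Z = Σ gᵢe^(−Eᵢ/kT) = 1·e^(−0.48614) + 3·e^(−1.9039) = 0.61500 + 0.44696 = 1.0620.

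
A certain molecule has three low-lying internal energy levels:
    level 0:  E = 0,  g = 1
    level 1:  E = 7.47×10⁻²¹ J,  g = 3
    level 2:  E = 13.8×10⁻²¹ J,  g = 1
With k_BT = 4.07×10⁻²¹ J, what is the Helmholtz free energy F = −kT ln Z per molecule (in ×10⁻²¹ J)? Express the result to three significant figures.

-1.68 ×10⁻²¹ J

Eᵢ/kT = 0, 1.8354, 3.3907.
Z = Σ gᵢe^(−Eᵢ/kT) = 1·e^(−0) + 3·e^(−1.8354) + 1·e^(−3.3907) = 1.0000 + 0.47865 + 0.033685 = 1.5123.
F = −kT ln Z = −4.07 × ln(1.5123) = −4.07 × 0.41363 = -1.68 ×10⁻²¹ J.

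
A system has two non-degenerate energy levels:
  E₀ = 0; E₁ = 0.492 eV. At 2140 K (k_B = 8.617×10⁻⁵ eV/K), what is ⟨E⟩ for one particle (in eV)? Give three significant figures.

0.0319 eV

k_BT = 8.617×10⁻⁵ × 2140 K = 0.18440 eV.
Eᵢ/kT = 0, 2.6681.
Z = Σ e^(−Eᵢ/kT) = e^(−0) + e^(−2.6681) = 1.0000 + 0.069384 = 1.0694.
⟨E⟩ = Σ Eᵢ e^(−Eᵢ/kT) / Z = (0·1.0000 + 0.492·0.069384) / 1.0694 = 0.0319 eV.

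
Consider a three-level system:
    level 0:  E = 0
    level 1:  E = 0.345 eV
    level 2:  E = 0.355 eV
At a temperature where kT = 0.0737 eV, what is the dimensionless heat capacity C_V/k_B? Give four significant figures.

0.3776

Eᵢ/kT = 0, 4.68114, 4.81682.
Z = Σ e^(−Eᵢ/kT) = e^(−0) + e^(−4.68114) + e^(−4.81682) = 1.00000 + 0.00926844 + 0.00809248 = 1.01736.
⟨E⟩ = 0.00596686 eV, ⟨E²⟩ = 0.00208680 eV².
C_V/k_B = (⟨E²⟩ − ⟨E⟩²)/(kT)² = (0.00208680 − 0.0000356034)/0.00543169 = 0.3776.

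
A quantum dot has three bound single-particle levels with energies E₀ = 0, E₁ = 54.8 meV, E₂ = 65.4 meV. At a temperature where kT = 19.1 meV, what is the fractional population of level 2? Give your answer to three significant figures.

Eᵢ/kT = 0, 2.8691, 3.4241.
Z = Σ e^(−Eᵢ/kT) = e^(−0) + e^(−2.8691) + e^(−3.4241) = 1.0000 + 0.056750 + 0.032579 = 1.0893.
P₂ = e^(−E₂/kT) / Z = 0.032579/1.0893 = 0.0299.

0.0299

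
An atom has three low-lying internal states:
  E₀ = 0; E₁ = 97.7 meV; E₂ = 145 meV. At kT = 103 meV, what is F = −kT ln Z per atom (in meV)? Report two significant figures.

-50 meV

Eᵢ/kT = 0, 0.9485, 1.408.
Z = Σ e^(−Eᵢ/kT) = e^(−0) + e^(−0.9485) + e^(−1.408) = 1.000 + 0.3873 + 0.2446 = 1.632.
F = −kT ln Z = −103 × ln(1.632) = −103 × 0.4898 = -50 meV.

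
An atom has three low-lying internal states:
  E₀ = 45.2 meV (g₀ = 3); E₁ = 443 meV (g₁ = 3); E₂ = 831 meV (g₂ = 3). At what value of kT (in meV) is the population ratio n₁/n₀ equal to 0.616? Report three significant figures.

821 meV

n₁/n₀ = (g₁/g₀) exp[−(E₁−E₀)/kT] = 0.616.
⇒ (E₁−E₀)/kT = ln((3/3)/0.616) = ln(1.6234) = 0.48452.
kT = 397.8 meV / 0.48452 = 821 meV.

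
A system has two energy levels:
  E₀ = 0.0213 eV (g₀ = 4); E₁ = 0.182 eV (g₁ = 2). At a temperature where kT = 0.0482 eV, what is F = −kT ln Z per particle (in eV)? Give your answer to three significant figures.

-0.0464 eV

Eᵢ/kT = 0.44191, 3.7759.
Z = Σ gᵢe^(−Eᵢ/kT) = 4·e^(−0.44191) + 2·e^(−3.7759) = 2.5712 + 0.045833 = 2.6170.
F = −kT ln Z = −0.0482 × ln(2.6170) = −0.0482 × 0.96203 = -0.0464 eV.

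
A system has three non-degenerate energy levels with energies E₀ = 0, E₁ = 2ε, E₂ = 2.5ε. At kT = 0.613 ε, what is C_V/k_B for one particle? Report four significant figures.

0.6194

Eᵢ/kT = 0, 3.26264, 4.07830.
Z = Σ e^(−Eᵢ/kT) = e^(−0) + e^(−3.26264) + e^(−4.07830) = 1.00000 + 0.0382872 + 0.0169362 = 1.05522.
⟨E⟩ = 0.112692 ε, ⟨E²⟩ = 0.245446 ε².
C_V/k_B = (⟨E²⟩ − ⟨E⟩²)/(kT)² = (0.245446 − 0.0126995)/0.375769 = 0.6194.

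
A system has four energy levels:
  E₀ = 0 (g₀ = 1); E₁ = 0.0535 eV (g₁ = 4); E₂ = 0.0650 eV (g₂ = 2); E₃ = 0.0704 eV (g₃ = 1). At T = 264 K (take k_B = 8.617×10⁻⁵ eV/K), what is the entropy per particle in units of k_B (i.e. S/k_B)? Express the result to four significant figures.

k_BT = 8.617×10⁻⁵ × 264 K = 0.0227489 eV.
Eᵢ/kT = 0, 2.35176, 2.85728, 3.09466.
Z = Σ gᵢe^(−Eᵢ/kT) = 1·e^(−0) + 4·e^(−2.35176) + 2·e^(−2.85728) + 1·e^(−3.09466) = 1.00000 + 0.380806 + 0.114849 + 0.0452904 = 1.54095.
⟨E⟩ = Σ EᵢPᵢ = 0.0201348 eV.
S/k_B = ln Z + ⟨E⟩/kT = ln(1.54095) + 0.0201348/0.0227489 = 0.432399 + 0.885089 = 1.317.

1.317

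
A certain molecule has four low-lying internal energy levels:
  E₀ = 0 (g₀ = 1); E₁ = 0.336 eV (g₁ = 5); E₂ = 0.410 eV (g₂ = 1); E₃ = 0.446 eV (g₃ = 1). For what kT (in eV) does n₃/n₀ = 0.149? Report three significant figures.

n₃/n₀ = (g₃/g₀) exp[−(E₃−E₀)/kT] = 0.149.
⇒ (E₃−E₀)/kT = ln((1/1)/0.149) = ln(6.7114) = 1.9038.
kT = 0.446 eV / 1.9038 = 0.234 eV.

0.234 eV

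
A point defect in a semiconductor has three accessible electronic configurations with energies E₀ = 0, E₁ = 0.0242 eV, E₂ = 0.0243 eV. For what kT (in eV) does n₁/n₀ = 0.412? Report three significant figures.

n₁/n₀ = exp[−(E₁−E₀)/kT] = 0.412.
⇒ (E₁−E₀)/kT = ln(1/0.412) = ln(2.4272) = 0.88674.
kT = 0.0242 eV / 0.88674 = 0.0273 eV.

0.0273 eV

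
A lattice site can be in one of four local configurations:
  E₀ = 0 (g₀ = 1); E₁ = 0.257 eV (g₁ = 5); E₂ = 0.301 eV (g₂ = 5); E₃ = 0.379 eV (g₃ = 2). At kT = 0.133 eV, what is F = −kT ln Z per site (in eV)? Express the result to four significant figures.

-0.1142 eV

Eᵢ/kT = 0, 1.93233, 2.26316, 2.84962.
Z = Σ gᵢe^(−Eᵢ/kT) = 1·e^(−0) + 5·e^(−1.93233) + 5·e^(−2.26316) + 2·e^(−2.84962) = 1.00000 + 0.724052 + 0.520106 + 0.115733 = 2.35989.
F = −kT ln Z = −0.133 × ln(2.35989) = −0.133 × 0.858615 = -0.1142 eV.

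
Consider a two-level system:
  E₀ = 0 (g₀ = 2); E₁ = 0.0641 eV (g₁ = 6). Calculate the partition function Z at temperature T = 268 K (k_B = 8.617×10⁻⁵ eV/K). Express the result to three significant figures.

Z = 2.37

k_BT = 8.617×10⁻⁵ × 268 K = 0.023094 eV.
Eᵢ/kT = 0, 2.7756.
Z = Σ gᵢe^(−Eᵢ/kT) = 2·e^(−0) + 6·e^(−2.7756) = 2.0000 + 0.37387 = 2.3739.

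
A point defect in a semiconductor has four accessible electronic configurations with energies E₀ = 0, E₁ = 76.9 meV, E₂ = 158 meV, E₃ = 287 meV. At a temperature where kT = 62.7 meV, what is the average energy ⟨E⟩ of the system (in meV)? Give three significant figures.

Eᵢ/kT = 0, 1.2265, 2.5199, 4.5774.
Z = Σ e^(−Eᵢ/kT) = e^(−0) + e^(−1.2265) + e^(−2.5199) + e^(−4.5774) = 1.0000 + 0.29332 + 0.080468 + 0.010282 = 1.3841.
⟨E⟩ = Σ Eᵢ e^(−Eᵢ/kT) / Z = (0·1.0000 + 76.9·0.29332 + 158·0.080468 + 287·0.010282) / 1.3841 = 27.6 meV.

27.6 meV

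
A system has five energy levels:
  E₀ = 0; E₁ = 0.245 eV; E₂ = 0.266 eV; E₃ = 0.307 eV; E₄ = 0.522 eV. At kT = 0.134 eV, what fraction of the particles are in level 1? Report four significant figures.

0.1132

Eᵢ/kT = 0, 1.82836, 1.98507, 2.29104, 3.89552.
Z = Σ e^(−Eᵢ/kT) = e^(−0) + e^(−1.82836) + e^(−1.98507) + e^(−2.29104) + e^(−3.89552) = 1.00000 + 0.160677 + 0.137371 + 0.101161 + 0.0203328 = 1.41954.
P₁ = e^(−E₁/kT) / Z = 0.160677/1.41954 = 0.1132.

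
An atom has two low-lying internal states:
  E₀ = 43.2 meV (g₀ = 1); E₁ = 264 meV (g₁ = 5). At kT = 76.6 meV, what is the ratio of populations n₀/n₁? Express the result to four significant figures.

3.572

n₀/n₁ = (g₀/g₁) exp[−(E₀−E₁)/kT] = (1/5) × exp(−(-220.8 meV)/(76.6 meV)) = (1/5) × exp(2.88251) = 3.572.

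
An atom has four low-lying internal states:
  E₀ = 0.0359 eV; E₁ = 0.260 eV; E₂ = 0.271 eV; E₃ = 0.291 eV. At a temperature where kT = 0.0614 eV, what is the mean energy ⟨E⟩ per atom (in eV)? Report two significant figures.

Eᵢ/kT = 0.5847, 4.235, 4.414, 4.739.
Z = Σ e^(−Eᵢ/kT) = e^(−0.5847) + e^(−4.235) + e^(−4.414) + e^(−4.739) = 0.5573 + 0.01448 + 0.01211 + 0.008747 = 0.5926.
⟨E⟩ = Σ Eᵢ e^(−Eᵢ/kT) / Z = (0.0359·0.5573 + 0.260·0.01448 + 0.271·0.01211 + 0.291·0.008747) / 0.5926 = 0.050 eV.

0.050 eV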